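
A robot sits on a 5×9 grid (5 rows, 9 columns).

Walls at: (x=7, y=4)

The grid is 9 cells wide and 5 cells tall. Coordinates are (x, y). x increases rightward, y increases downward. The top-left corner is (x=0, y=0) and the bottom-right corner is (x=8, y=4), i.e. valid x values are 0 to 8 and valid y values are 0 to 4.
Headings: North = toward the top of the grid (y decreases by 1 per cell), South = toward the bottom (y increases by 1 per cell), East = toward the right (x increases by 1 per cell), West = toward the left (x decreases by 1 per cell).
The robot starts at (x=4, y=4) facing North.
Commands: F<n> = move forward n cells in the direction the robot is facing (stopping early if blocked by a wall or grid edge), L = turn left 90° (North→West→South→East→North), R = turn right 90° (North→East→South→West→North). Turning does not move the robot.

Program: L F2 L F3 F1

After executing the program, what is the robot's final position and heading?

Start: (x=4, y=4), facing North
  L: turn left, now facing West
  F2: move forward 2, now at (x=2, y=4)
  L: turn left, now facing South
  F3: move forward 0/3 (blocked), now at (x=2, y=4)
  F1: move forward 0/1 (blocked), now at (x=2, y=4)
Final: (x=2, y=4), facing South

Answer: Final position: (x=2, y=4), facing South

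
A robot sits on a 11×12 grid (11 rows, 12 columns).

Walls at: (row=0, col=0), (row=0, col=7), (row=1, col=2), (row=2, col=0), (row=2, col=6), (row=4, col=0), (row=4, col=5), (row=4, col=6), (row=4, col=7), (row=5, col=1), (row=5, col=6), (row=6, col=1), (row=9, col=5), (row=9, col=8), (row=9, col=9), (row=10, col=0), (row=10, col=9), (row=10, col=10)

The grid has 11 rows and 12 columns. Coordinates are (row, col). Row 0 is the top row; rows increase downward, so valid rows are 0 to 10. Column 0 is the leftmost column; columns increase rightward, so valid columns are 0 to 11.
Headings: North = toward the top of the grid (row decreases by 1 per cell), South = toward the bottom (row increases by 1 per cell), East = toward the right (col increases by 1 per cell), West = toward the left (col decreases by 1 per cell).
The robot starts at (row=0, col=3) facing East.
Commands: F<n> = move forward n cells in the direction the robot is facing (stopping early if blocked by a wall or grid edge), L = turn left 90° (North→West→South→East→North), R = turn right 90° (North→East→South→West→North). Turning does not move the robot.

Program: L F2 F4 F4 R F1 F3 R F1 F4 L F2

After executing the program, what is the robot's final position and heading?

Start: (row=0, col=3), facing East
  L: turn left, now facing North
  F2: move forward 0/2 (blocked), now at (row=0, col=3)
  F4: move forward 0/4 (blocked), now at (row=0, col=3)
  F4: move forward 0/4 (blocked), now at (row=0, col=3)
  R: turn right, now facing East
  F1: move forward 1, now at (row=0, col=4)
  F3: move forward 2/3 (blocked), now at (row=0, col=6)
  R: turn right, now facing South
  F1: move forward 1, now at (row=1, col=6)
  F4: move forward 0/4 (blocked), now at (row=1, col=6)
  L: turn left, now facing East
  F2: move forward 2, now at (row=1, col=8)
Final: (row=1, col=8), facing East

Answer: Final position: (row=1, col=8), facing East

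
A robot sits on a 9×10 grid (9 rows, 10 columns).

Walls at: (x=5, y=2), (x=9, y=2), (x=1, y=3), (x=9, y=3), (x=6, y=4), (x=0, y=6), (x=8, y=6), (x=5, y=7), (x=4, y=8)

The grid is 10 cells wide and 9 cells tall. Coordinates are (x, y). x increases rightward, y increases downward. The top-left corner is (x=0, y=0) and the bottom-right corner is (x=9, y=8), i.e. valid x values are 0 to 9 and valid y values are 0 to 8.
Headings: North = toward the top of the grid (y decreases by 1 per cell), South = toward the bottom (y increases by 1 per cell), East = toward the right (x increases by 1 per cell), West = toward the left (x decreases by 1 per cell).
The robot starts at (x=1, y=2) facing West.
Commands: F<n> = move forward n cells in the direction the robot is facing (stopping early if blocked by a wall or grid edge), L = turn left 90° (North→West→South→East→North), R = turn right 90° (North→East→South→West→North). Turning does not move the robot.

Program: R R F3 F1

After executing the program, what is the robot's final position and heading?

Answer: Final position: (x=4, y=2), facing East

Derivation:
Start: (x=1, y=2), facing West
  R: turn right, now facing North
  R: turn right, now facing East
  F3: move forward 3, now at (x=4, y=2)
  F1: move forward 0/1 (blocked), now at (x=4, y=2)
Final: (x=4, y=2), facing East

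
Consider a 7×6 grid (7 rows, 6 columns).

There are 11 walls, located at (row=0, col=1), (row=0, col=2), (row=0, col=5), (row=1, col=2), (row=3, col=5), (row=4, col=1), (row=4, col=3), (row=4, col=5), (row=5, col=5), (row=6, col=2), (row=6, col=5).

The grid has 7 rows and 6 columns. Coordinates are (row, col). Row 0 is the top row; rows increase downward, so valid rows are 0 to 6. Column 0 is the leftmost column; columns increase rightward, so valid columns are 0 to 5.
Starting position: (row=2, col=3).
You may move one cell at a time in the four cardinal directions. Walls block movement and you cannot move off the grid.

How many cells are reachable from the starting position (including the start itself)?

BFS flood-fill from (row=2, col=3):
  Distance 0: (row=2, col=3)
  Distance 1: (row=1, col=3), (row=2, col=2), (row=2, col=4), (row=3, col=3)
  Distance 2: (row=0, col=3), (row=1, col=4), (row=2, col=1), (row=2, col=5), (row=3, col=2), (row=3, col=4)
  Distance 3: (row=0, col=4), (row=1, col=1), (row=1, col=5), (row=2, col=0), (row=3, col=1), (row=4, col=2), (row=4, col=4)
  Distance 4: (row=1, col=0), (row=3, col=0), (row=5, col=2), (row=5, col=4)
  Distance 5: (row=0, col=0), (row=4, col=0), (row=5, col=1), (row=5, col=3), (row=6, col=4)
  Distance 6: (row=5, col=0), (row=6, col=1), (row=6, col=3)
  Distance 7: (row=6, col=0)
Total reachable: 31 (grid has 31 open cells total)

Answer: Reachable cells: 31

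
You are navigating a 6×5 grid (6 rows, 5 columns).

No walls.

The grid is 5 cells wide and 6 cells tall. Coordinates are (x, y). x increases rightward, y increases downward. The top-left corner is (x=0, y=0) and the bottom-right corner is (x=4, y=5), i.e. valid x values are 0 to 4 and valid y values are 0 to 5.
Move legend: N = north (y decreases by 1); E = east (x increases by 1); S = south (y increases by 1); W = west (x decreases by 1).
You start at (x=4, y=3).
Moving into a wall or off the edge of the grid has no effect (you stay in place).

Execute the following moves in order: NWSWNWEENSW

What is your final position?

Answer: Final position: (x=2, y=2)

Derivation:
Start: (x=4, y=3)
  N (north): (x=4, y=3) -> (x=4, y=2)
  W (west): (x=4, y=2) -> (x=3, y=2)
  S (south): (x=3, y=2) -> (x=3, y=3)
  W (west): (x=3, y=3) -> (x=2, y=3)
  N (north): (x=2, y=3) -> (x=2, y=2)
  W (west): (x=2, y=2) -> (x=1, y=2)
  E (east): (x=1, y=2) -> (x=2, y=2)
  E (east): (x=2, y=2) -> (x=3, y=2)
  N (north): (x=3, y=2) -> (x=3, y=1)
  S (south): (x=3, y=1) -> (x=3, y=2)
  W (west): (x=3, y=2) -> (x=2, y=2)
Final: (x=2, y=2)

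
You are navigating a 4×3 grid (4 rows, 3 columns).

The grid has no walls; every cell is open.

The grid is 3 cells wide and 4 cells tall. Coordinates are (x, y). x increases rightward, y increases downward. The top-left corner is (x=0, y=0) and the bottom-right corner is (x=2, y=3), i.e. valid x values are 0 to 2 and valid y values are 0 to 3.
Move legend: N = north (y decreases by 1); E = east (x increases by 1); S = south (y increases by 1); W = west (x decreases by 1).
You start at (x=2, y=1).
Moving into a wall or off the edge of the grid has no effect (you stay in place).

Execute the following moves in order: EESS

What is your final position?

Answer: Final position: (x=2, y=3)

Derivation:
Start: (x=2, y=1)
  E (east): blocked, stay at (x=2, y=1)
  E (east): blocked, stay at (x=2, y=1)
  S (south): (x=2, y=1) -> (x=2, y=2)
  S (south): (x=2, y=2) -> (x=2, y=3)
Final: (x=2, y=3)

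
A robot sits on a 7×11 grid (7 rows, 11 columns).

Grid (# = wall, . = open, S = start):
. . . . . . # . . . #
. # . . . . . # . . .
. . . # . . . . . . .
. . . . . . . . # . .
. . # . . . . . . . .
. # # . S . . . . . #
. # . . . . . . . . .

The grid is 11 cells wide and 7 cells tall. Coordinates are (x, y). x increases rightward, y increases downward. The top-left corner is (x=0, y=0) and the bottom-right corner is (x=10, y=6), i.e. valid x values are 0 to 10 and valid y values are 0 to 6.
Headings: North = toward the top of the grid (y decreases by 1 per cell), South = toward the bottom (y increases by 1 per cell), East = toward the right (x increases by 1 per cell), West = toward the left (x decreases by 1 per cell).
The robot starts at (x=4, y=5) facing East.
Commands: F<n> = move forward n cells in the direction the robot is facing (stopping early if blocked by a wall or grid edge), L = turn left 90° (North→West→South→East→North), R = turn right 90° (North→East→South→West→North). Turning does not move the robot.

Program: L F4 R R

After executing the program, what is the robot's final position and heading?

Answer: Final position: (x=4, y=1), facing South

Derivation:
Start: (x=4, y=5), facing East
  L: turn left, now facing North
  F4: move forward 4, now at (x=4, y=1)
  R: turn right, now facing East
  R: turn right, now facing South
Final: (x=4, y=1), facing South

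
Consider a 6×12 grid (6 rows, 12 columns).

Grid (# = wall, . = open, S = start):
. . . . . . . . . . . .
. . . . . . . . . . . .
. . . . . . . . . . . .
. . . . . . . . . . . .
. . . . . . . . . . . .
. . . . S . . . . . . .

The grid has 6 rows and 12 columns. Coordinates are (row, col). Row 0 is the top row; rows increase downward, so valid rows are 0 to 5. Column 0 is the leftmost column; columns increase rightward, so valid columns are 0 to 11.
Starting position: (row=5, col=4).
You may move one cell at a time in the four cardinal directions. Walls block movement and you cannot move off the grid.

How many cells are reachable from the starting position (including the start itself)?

Answer: Reachable cells: 72

Derivation:
BFS flood-fill from (row=5, col=4):
  Distance 0: (row=5, col=4)
  Distance 1: (row=4, col=4), (row=5, col=3), (row=5, col=5)
  Distance 2: (row=3, col=4), (row=4, col=3), (row=4, col=5), (row=5, col=2), (row=5, col=6)
  Distance 3: (row=2, col=4), (row=3, col=3), (row=3, col=5), (row=4, col=2), (row=4, col=6), (row=5, col=1), (row=5, col=7)
  Distance 4: (row=1, col=4), (row=2, col=3), (row=2, col=5), (row=3, col=2), (row=3, col=6), (row=4, col=1), (row=4, col=7), (row=5, col=0), (row=5, col=8)
  Distance 5: (row=0, col=4), (row=1, col=3), (row=1, col=5), (row=2, col=2), (row=2, col=6), (row=3, col=1), (row=3, col=7), (row=4, col=0), (row=4, col=8), (row=5, col=9)
  Distance 6: (row=0, col=3), (row=0, col=5), (row=1, col=2), (row=1, col=6), (row=2, col=1), (row=2, col=7), (row=3, col=0), (row=3, col=8), (row=4, col=9), (row=5, col=10)
  Distance 7: (row=0, col=2), (row=0, col=6), (row=1, col=1), (row=1, col=7), (row=2, col=0), (row=2, col=8), (row=3, col=9), (row=4, col=10), (row=5, col=11)
  Distance 8: (row=0, col=1), (row=0, col=7), (row=1, col=0), (row=1, col=8), (row=2, col=9), (row=3, col=10), (row=4, col=11)
  Distance 9: (row=0, col=0), (row=0, col=8), (row=1, col=9), (row=2, col=10), (row=3, col=11)
  Distance 10: (row=0, col=9), (row=1, col=10), (row=2, col=11)
  Distance 11: (row=0, col=10), (row=1, col=11)
  Distance 12: (row=0, col=11)
Total reachable: 72 (grid has 72 open cells total)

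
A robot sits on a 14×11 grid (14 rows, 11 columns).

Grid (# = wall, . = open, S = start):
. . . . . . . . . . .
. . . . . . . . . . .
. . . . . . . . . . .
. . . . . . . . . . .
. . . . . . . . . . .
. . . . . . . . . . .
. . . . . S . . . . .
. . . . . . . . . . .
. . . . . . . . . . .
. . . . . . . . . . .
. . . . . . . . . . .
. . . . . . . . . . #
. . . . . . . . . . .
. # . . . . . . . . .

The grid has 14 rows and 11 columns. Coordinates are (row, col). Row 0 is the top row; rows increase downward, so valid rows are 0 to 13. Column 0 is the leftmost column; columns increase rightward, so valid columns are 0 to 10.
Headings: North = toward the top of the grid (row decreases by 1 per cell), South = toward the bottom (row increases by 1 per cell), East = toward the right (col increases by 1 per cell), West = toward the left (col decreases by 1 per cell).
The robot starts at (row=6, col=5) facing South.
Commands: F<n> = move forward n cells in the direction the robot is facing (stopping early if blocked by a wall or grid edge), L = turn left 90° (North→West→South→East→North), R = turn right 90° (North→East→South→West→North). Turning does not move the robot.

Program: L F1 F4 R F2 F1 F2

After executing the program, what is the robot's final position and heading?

Start: (row=6, col=5), facing South
  L: turn left, now facing East
  F1: move forward 1, now at (row=6, col=6)
  F4: move forward 4, now at (row=6, col=10)
  R: turn right, now facing South
  F2: move forward 2, now at (row=8, col=10)
  F1: move forward 1, now at (row=9, col=10)
  F2: move forward 1/2 (blocked), now at (row=10, col=10)
Final: (row=10, col=10), facing South

Answer: Final position: (row=10, col=10), facing South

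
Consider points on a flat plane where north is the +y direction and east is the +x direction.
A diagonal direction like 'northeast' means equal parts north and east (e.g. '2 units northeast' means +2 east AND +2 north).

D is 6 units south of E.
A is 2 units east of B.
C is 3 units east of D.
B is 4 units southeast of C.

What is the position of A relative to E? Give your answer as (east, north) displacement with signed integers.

Place E at the origin (east=0, north=0).
  D is 6 units south of E: delta (east=+0, north=-6); D at (east=0, north=-6).
  C is 3 units east of D: delta (east=+3, north=+0); C at (east=3, north=-6).
  B is 4 units southeast of C: delta (east=+4, north=-4); B at (east=7, north=-10).
  A is 2 units east of B: delta (east=+2, north=+0); A at (east=9, north=-10).
Therefore A relative to E: (east=9, north=-10).

Answer: A is at (east=9, north=-10) relative to E.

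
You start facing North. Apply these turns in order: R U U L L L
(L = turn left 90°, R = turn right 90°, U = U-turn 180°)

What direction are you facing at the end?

Start: North
  R (right (90° clockwise)) -> East
  U (U-turn (180°)) -> West
  U (U-turn (180°)) -> East
  L (left (90° counter-clockwise)) -> North
  L (left (90° counter-clockwise)) -> West
  L (left (90° counter-clockwise)) -> South
Final: South

Answer: Final heading: South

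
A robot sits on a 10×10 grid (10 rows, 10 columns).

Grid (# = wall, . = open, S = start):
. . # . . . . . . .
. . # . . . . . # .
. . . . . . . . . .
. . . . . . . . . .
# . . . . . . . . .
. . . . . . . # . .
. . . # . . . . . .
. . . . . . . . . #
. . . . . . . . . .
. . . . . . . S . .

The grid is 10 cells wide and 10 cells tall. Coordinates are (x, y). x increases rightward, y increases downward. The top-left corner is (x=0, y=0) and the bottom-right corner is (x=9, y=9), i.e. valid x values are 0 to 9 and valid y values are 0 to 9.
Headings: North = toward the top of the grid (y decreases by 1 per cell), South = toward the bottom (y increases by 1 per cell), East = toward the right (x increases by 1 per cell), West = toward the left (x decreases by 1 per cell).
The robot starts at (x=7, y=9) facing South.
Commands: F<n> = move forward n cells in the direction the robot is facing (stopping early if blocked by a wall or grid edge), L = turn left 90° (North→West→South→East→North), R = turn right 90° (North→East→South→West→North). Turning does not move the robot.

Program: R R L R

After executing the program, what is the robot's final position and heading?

Start: (x=7, y=9), facing South
  R: turn right, now facing West
  R: turn right, now facing North
  L: turn left, now facing West
  R: turn right, now facing North
Final: (x=7, y=9), facing North

Answer: Final position: (x=7, y=9), facing North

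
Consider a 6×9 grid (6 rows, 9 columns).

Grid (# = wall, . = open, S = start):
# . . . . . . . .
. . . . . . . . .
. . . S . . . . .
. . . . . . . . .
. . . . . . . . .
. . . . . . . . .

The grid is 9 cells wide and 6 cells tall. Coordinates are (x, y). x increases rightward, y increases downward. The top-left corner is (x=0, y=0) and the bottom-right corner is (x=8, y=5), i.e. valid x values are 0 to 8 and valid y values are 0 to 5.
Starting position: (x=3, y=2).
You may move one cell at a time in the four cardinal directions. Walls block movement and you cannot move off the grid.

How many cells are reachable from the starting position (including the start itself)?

Answer: Reachable cells: 53

Derivation:
BFS flood-fill from (x=3, y=2):
  Distance 0: (x=3, y=2)
  Distance 1: (x=3, y=1), (x=2, y=2), (x=4, y=2), (x=3, y=3)
  Distance 2: (x=3, y=0), (x=2, y=1), (x=4, y=1), (x=1, y=2), (x=5, y=2), (x=2, y=3), (x=4, y=3), (x=3, y=4)
  Distance 3: (x=2, y=0), (x=4, y=0), (x=1, y=1), (x=5, y=1), (x=0, y=2), (x=6, y=2), (x=1, y=3), (x=5, y=3), (x=2, y=4), (x=4, y=4), (x=3, y=5)
  Distance 4: (x=1, y=0), (x=5, y=0), (x=0, y=1), (x=6, y=1), (x=7, y=2), (x=0, y=3), (x=6, y=3), (x=1, y=4), (x=5, y=4), (x=2, y=5), (x=4, y=5)
  Distance 5: (x=6, y=0), (x=7, y=1), (x=8, y=2), (x=7, y=3), (x=0, y=4), (x=6, y=4), (x=1, y=5), (x=5, y=5)
  Distance 6: (x=7, y=0), (x=8, y=1), (x=8, y=3), (x=7, y=4), (x=0, y=5), (x=6, y=5)
  Distance 7: (x=8, y=0), (x=8, y=4), (x=7, y=5)
  Distance 8: (x=8, y=5)
Total reachable: 53 (grid has 53 open cells total)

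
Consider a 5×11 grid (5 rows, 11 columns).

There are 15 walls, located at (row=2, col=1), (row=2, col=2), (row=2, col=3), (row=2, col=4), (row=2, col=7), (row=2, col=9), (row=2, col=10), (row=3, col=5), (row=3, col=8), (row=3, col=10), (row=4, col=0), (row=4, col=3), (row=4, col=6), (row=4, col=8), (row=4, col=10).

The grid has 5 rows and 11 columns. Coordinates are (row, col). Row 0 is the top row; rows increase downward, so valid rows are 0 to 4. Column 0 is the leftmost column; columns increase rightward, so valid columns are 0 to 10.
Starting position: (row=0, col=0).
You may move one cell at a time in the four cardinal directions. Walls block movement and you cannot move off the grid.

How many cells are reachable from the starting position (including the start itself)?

BFS flood-fill from (row=0, col=0):
  Distance 0: (row=0, col=0)
  Distance 1: (row=0, col=1), (row=1, col=0)
  Distance 2: (row=0, col=2), (row=1, col=1), (row=2, col=0)
  Distance 3: (row=0, col=3), (row=1, col=2), (row=3, col=0)
  Distance 4: (row=0, col=4), (row=1, col=3), (row=3, col=1)
  Distance 5: (row=0, col=5), (row=1, col=4), (row=3, col=2), (row=4, col=1)
  Distance 6: (row=0, col=6), (row=1, col=5), (row=3, col=3), (row=4, col=2)
  Distance 7: (row=0, col=7), (row=1, col=6), (row=2, col=5), (row=3, col=4)
  Distance 8: (row=0, col=8), (row=1, col=7), (row=2, col=6), (row=4, col=4)
  Distance 9: (row=0, col=9), (row=1, col=8), (row=3, col=6), (row=4, col=5)
  Distance 10: (row=0, col=10), (row=1, col=9), (row=2, col=8), (row=3, col=7)
  Distance 11: (row=1, col=10), (row=4, col=7)
Total reachable: 38 (grid has 40 open cells total)

Answer: Reachable cells: 38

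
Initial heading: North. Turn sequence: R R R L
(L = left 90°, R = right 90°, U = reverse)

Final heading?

Answer: Final heading: South

Derivation:
Start: North
  R (right (90° clockwise)) -> East
  R (right (90° clockwise)) -> South
  R (right (90° clockwise)) -> West
  L (left (90° counter-clockwise)) -> South
Final: South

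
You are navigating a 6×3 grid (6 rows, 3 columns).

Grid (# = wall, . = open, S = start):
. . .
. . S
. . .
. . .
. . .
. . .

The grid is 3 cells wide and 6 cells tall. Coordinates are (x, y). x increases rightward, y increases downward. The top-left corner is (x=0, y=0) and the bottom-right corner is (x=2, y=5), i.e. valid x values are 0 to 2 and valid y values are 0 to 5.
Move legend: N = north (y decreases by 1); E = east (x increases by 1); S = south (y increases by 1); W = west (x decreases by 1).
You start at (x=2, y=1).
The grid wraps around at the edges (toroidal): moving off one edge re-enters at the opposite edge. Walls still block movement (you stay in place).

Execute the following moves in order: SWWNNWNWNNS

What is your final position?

Answer: Final position: (x=1, y=4)

Derivation:
Start: (x=2, y=1)
  S (south): (x=2, y=1) -> (x=2, y=2)
  W (west): (x=2, y=2) -> (x=1, y=2)
  W (west): (x=1, y=2) -> (x=0, y=2)
  N (north): (x=0, y=2) -> (x=0, y=1)
  N (north): (x=0, y=1) -> (x=0, y=0)
  W (west): (x=0, y=0) -> (x=2, y=0)
  N (north): (x=2, y=0) -> (x=2, y=5)
  W (west): (x=2, y=5) -> (x=1, y=5)
  N (north): (x=1, y=5) -> (x=1, y=4)
  N (north): (x=1, y=4) -> (x=1, y=3)
  S (south): (x=1, y=3) -> (x=1, y=4)
Final: (x=1, y=4)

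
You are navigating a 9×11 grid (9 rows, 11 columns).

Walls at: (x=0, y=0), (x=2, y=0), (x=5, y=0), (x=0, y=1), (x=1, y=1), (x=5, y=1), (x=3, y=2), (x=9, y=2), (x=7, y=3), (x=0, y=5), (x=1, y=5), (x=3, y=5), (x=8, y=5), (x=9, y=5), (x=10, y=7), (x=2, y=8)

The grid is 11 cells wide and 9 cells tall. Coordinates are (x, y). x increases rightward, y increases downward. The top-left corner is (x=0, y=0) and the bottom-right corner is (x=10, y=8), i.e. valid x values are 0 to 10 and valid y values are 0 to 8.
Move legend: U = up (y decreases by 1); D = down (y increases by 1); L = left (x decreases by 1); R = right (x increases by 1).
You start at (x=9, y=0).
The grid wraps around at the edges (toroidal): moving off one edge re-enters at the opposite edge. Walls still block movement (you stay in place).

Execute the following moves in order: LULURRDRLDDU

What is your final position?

Answer: Final position: (x=9, y=0)

Derivation:
Start: (x=9, y=0)
  L (left): (x=9, y=0) -> (x=8, y=0)
  U (up): (x=8, y=0) -> (x=8, y=8)
  L (left): (x=8, y=8) -> (x=7, y=8)
  U (up): (x=7, y=8) -> (x=7, y=7)
  R (right): (x=7, y=7) -> (x=8, y=7)
  R (right): (x=8, y=7) -> (x=9, y=7)
  D (down): (x=9, y=7) -> (x=9, y=8)
  R (right): (x=9, y=8) -> (x=10, y=8)
  L (left): (x=10, y=8) -> (x=9, y=8)
  D (down): (x=9, y=8) -> (x=9, y=0)
  D (down): (x=9, y=0) -> (x=9, y=1)
  U (up): (x=9, y=1) -> (x=9, y=0)
Final: (x=9, y=0)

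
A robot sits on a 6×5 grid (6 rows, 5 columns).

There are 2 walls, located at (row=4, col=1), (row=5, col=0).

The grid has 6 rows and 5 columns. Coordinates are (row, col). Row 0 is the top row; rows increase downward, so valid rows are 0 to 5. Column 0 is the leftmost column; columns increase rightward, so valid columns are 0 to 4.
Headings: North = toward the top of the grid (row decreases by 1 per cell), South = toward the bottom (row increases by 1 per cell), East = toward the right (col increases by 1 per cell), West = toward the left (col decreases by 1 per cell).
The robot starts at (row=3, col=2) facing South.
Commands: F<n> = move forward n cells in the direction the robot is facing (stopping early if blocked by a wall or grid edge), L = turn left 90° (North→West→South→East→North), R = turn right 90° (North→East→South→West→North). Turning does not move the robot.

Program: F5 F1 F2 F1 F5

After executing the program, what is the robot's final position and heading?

Start: (row=3, col=2), facing South
  F5: move forward 2/5 (blocked), now at (row=5, col=2)
  F1: move forward 0/1 (blocked), now at (row=5, col=2)
  F2: move forward 0/2 (blocked), now at (row=5, col=2)
  F1: move forward 0/1 (blocked), now at (row=5, col=2)
  F5: move forward 0/5 (blocked), now at (row=5, col=2)
Final: (row=5, col=2), facing South

Answer: Final position: (row=5, col=2), facing South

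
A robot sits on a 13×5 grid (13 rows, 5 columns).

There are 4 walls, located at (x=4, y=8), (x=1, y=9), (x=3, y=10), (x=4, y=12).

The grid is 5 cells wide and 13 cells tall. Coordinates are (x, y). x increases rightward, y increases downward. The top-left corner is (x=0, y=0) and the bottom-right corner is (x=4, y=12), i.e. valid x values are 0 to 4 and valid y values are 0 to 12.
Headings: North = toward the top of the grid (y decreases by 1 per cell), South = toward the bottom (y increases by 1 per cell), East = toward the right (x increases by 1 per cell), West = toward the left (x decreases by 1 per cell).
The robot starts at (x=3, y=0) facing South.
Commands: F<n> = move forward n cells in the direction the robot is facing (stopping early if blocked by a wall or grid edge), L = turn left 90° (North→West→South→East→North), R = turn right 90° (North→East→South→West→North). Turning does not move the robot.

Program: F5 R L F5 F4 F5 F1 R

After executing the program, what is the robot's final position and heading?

Start: (x=3, y=0), facing South
  F5: move forward 5, now at (x=3, y=5)
  R: turn right, now facing West
  L: turn left, now facing South
  F5: move forward 4/5 (blocked), now at (x=3, y=9)
  F4: move forward 0/4 (blocked), now at (x=3, y=9)
  F5: move forward 0/5 (blocked), now at (x=3, y=9)
  F1: move forward 0/1 (blocked), now at (x=3, y=9)
  R: turn right, now facing West
Final: (x=3, y=9), facing West

Answer: Final position: (x=3, y=9), facing West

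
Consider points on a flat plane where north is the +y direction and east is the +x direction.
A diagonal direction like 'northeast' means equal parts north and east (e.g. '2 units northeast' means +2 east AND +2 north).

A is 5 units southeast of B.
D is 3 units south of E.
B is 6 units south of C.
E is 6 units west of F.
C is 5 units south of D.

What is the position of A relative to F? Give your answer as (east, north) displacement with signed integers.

Place F at the origin (east=0, north=0).
  E is 6 units west of F: delta (east=-6, north=+0); E at (east=-6, north=0).
  D is 3 units south of E: delta (east=+0, north=-3); D at (east=-6, north=-3).
  C is 5 units south of D: delta (east=+0, north=-5); C at (east=-6, north=-8).
  B is 6 units south of C: delta (east=+0, north=-6); B at (east=-6, north=-14).
  A is 5 units southeast of B: delta (east=+5, north=-5); A at (east=-1, north=-19).
Therefore A relative to F: (east=-1, north=-19).

Answer: A is at (east=-1, north=-19) relative to F.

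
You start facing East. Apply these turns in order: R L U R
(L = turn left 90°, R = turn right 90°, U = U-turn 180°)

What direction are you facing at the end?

Answer: Final heading: North

Derivation:
Start: East
  R (right (90° clockwise)) -> South
  L (left (90° counter-clockwise)) -> East
  U (U-turn (180°)) -> West
  R (right (90° clockwise)) -> North
Final: North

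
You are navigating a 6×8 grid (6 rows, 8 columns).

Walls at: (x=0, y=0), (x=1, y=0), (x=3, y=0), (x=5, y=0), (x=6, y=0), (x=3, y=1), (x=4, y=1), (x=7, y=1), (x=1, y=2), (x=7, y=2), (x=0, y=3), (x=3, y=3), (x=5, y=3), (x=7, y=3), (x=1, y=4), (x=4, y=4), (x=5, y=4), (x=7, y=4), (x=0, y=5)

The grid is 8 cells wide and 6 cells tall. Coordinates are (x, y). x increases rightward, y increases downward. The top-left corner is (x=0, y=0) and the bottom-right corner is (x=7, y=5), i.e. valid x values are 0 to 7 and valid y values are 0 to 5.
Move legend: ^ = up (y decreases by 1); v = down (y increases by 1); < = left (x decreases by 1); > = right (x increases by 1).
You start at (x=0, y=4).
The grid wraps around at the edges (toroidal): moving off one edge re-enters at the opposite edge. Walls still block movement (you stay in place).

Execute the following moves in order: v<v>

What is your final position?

Answer: Final position: (x=0, y=4)

Derivation:
Start: (x=0, y=4)
  v (down): blocked, stay at (x=0, y=4)
  < (left): blocked, stay at (x=0, y=4)
  v (down): blocked, stay at (x=0, y=4)
  > (right): blocked, stay at (x=0, y=4)
Final: (x=0, y=4)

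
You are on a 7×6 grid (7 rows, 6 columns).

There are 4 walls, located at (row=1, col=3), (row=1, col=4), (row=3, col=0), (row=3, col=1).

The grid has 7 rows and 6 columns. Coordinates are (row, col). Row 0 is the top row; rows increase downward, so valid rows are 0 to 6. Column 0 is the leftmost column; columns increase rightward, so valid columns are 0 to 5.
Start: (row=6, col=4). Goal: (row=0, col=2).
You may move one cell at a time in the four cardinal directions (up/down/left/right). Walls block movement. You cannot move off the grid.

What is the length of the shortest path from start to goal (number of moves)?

BFS from (row=6, col=4) until reaching (row=0, col=2):
  Distance 0: (row=6, col=4)
  Distance 1: (row=5, col=4), (row=6, col=3), (row=6, col=5)
  Distance 2: (row=4, col=4), (row=5, col=3), (row=5, col=5), (row=6, col=2)
  Distance 3: (row=3, col=4), (row=4, col=3), (row=4, col=5), (row=5, col=2), (row=6, col=1)
  Distance 4: (row=2, col=4), (row=3, col=3), (row=3, col=5), (row=4, col=2), (row=5, col=1), (row=6, col=0)
  Distance 5: (row=2, col=3), (row=2, col=5), (row=3, col=2), (row=4, col=1), (row=5, col=0)
  Distance 6: (row=1, col=5), (row=2, col=2), (row=4, col=0)
  Distance 7: (row=0, col=5), (row=1, col=2), (row=2, col=1)
  Distance 8: (row=0, col=2), (row=0, col=4), (row=1, col=1), (row=2, col=0)  <- goal reached here
One shortest path (8 moves): (row=6, col=4) -> (row=6, col=3) -> (row=6, col=2) -> (row=5, col=2) -> (row=4, col=2) -> (row=3, col=2) -> (row=2, col=2) -> (row=1, col=2) -> (row=0, col=2)

Answer: Shortest path length: 8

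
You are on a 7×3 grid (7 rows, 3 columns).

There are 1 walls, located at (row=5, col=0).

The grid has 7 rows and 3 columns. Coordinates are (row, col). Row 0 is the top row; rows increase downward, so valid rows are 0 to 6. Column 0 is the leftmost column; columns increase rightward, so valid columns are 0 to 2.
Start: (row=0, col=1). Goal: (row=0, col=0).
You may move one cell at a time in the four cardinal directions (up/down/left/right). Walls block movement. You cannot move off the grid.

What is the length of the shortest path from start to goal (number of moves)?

BFS from (row=0, col=1) until reaching (row=0, col=0):
  Distance 0: (row=0, col=1)
  Distance 1: (row=0, col=0), (row=0, col=2), (row=1, col=1)  <- goal reached here
One shortest path (1 moves): (row=0, col=1) -> (row=0, col=0)

Answer: Shortest path length: 1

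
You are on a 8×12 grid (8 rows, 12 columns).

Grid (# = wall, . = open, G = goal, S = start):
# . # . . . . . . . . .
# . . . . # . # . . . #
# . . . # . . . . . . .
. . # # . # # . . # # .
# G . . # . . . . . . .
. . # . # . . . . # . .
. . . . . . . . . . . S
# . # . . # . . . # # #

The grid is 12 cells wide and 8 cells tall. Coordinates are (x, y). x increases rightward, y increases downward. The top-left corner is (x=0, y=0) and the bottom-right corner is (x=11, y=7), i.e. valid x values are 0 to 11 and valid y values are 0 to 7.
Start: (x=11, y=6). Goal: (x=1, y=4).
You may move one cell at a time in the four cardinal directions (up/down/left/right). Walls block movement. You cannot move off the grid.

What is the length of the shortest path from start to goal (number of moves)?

BFS from (x=11, y=6) until reaching (x=1, y=4):
  Distance 0: (x=11, y=6)
  Distance 1: (x=11, y=5), (x=10, y=6)
  Distance 2: (x=11, y=4), (x=10, y=5), (x=9, y=6)
  Distance 3: (x=11, y=3), (x=10, y=4), (x=8, y=6)
  Distance 4: (x=11, y=2), (x=9, y=4), (x=8, y=5), (x=7, y=6), (x=8, y=7)
  Distance 5: (x=10, y=2), (x=8, y=4), (x=7, y=5), (x=6, y=6), (x=7, y=7)
  Distance 6: (x=10, y=1), (x=9, y=2), (x=8, y=3), (x=7, y=4), (x=6, y=5), (x=5, y=6), (x=6, y=7)
  Distance 7: (x=10, y=0), (x=9, y=1), (x=8, y=2), (x=7, y=3), (x=6, y=4), (x=5, y=5), (x=4, y=6)
  Distance 8: (x=9, y=0), (x=11, y=0), (x=8, y=1), (x=7, y=2), (x=5, y=4), (x=3, y=6), (x=4, y=7)
  Distance 9: (x=8, y=0), (x=6, y=2), (x=3, y=5), (x=2, y=6), (x=3, y=7)
  Distance 10: (x=7, y=0), (x=6, y=1), (x=5, y=2), (x=3, y=4), (x=1, y=6)
  Distance 11: (x=6, y=0), (x=2, y=4), (x=1, y=5), (x=0, y=6), (x=1, y=7)
  Distance 12: (x=5, y=0), (x=1, y=4), (x=0, y=5)  <- goal reached here
One shortest path (12 moves): (x=11, y=6) -> (x=10, y=6) -> (x=9, y=6) -> (x=8, y=6) -> (x=7, y=6) -> (x=6, y=6) -> (x=5, y=6) -> (x=4, y=6) -> (x=3, y=6) -> (x=2, y=6) -> (x=1, y=6) -> (x=1, y=5) -> (x=1, y=4)

Answer: Shortest path length: 12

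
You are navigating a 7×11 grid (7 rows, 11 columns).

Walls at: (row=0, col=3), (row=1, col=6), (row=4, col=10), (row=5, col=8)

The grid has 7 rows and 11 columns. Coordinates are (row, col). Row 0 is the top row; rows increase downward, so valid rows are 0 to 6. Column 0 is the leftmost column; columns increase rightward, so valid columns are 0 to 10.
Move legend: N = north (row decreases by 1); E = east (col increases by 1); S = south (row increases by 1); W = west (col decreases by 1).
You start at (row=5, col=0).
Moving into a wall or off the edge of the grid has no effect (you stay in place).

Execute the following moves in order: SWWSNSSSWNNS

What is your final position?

Start: (row=5, col=0)
  S (south): (row=5, col=0) -> (row=6, col=0)
  W (west): blocked, stay at (row=6, col=0)
  W (west): blocked, stay at (row=6, col=0)
  S (south): blocked, stay at (row=6, col=0)
  N (north): (row=6, col=0) -> (row=5, col=0)
  S (south): (row=5, col=0) -> (row=6, col=0)
  S (south): blocked, stay at (row=6, col=0)
  S (south): blocked, stay at (row=6, col=0)
  W (west): blocked, stay at (row=6, col=0)
  N (north): (row=6, col=0) -> (row=5, col=0)
  N (north): (row=5, col=0) -> (row=4, col=0)
  S (south): (row=4, col=0) -> (row=5, col=0)
Final: (row=5, col=0)

Answer: Final position: (row=5, col=0)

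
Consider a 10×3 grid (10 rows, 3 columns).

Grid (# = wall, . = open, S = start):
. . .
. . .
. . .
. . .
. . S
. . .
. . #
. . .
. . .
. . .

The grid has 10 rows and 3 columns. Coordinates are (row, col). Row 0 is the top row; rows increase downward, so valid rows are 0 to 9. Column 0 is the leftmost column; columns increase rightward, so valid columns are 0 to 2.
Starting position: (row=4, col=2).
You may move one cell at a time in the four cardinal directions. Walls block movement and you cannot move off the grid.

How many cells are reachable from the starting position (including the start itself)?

Answer: Reachable cells: 29

Derivation:
BFS flood-fill from (row=4, col=2):
  Distance 0: (row=4, col=2)
  Distance 1: (row=3, col=2), (row=4, col=1), (row=5, col=2)
  Distance 2: (row=2, col=2), (row=3, col=1), (row=4, col=0), (row=5, col=1)
  Distance 3: (row=1, col=2), (row=2, col=1), (row=3, col=0), (row=5, col=0), (row=6, col=1)
  Distance 4: (row=0, col=2), (row=1, col=1), (row=2, col=0), (row=6, col=0), (row=7, col=1)
  Distance 5: (row=0, col=1), (row=1, col=0), (row=7, col=0), (row=7, col=2), (row=8, col=1)
  Distance 6: (row=0, col=0), (row=8, col=0), (row=8, col=2), (row=9, col=1)
  Distance 7: (row=9, col=0), (row=9, col=2)
Total reachable: 29 (grid has 29 open cells total)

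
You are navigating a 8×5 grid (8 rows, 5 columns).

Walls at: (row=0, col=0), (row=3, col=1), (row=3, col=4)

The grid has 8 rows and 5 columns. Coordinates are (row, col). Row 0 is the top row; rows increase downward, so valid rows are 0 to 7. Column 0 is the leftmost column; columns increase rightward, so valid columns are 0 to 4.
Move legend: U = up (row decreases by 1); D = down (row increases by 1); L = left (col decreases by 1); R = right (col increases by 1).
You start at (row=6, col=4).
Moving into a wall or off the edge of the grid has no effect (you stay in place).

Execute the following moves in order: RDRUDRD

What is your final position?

Answer: Final position: (row=7, col=4)

Derivation:
Start: (row=6, col=4)
  R (right): blocked, stay at (row=6, col=4)
  D (down): (row=6, col=4) -> (row=7, col=4)
  R (right): blocked, stay at (row=7, col=4)
  U (up): (row=7, col=4) -> (row=6, col=4)
  D (down): (row=6, col=4) -> (row=7, col=4)
  R (right): blocked, stay at (row=7, col=4)
  D (down): blocked, stay at (row=7, col=4)
Final: (row=7, col=4)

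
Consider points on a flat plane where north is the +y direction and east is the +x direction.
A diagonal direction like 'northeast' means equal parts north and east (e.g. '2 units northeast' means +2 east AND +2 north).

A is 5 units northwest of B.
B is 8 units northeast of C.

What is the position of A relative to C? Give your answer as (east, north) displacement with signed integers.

Place C at the origin (east=0, north=0).
  B is 8 units northeast of C: delta (east=+8, north=+8); B at (east=8, north=8).
  A is 5 units northwest of B: delta (east=-5, north=+5); A at (east=3, north=13).
Therefore A relative to C: (east=3, north=13).

Answer: A is at (east=3, north=13) relative to C.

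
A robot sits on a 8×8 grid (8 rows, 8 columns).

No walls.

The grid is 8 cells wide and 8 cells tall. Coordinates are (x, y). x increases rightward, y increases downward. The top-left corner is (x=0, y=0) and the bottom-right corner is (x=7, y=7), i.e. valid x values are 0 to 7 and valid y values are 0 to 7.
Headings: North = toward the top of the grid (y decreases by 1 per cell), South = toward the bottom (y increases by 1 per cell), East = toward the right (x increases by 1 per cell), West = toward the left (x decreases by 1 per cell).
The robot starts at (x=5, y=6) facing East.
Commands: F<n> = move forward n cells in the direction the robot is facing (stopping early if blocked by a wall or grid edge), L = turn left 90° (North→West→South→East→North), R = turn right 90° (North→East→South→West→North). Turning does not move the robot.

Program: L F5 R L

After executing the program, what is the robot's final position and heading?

Start: (x=5, y=6), facing East
  L: turn left, now facing North
  F5: move forward 5, now at (x=5, y=1)
  R: turn right, now facing East
  L: turn left, now facing North
Final: (x=5, y=1), facing North

Answer: Final position: (x=5, y=1), facing North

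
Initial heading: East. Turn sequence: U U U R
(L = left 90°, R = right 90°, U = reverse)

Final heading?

Answer: Final heading: North

Derivation:
Start: East
  U (U-turn (180°)) -> West
  U (U-turn (180°)) -> East
  U (U-turn (180°)) -> West
  R (right (90° clockwise)) -> North
Final: North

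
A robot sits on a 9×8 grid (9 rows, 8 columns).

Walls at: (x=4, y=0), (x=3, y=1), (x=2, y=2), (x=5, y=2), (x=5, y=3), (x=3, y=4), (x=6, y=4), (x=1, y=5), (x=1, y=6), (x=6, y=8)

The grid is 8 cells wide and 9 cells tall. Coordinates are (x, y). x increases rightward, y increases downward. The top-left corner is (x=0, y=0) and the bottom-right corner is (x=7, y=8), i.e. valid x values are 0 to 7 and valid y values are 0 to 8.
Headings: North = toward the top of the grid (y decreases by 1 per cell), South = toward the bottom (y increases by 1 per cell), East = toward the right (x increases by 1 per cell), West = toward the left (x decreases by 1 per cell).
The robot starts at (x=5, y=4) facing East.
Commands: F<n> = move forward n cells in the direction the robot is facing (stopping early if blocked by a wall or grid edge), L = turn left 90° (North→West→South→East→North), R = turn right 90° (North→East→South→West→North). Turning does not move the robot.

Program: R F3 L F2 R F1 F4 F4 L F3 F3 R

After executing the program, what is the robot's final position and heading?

Start: (x=5, y=4), facing East
  R: turn right, now facing South
  F3: move forward 3, now at (x=5, y=7)
  L: turn left, now facing East
  F2: move forward 2, now at (x=7, y=7)
  R: turn right, now facing South
  F1: move forward 1, now at (x=7, y=8)
  F4: move forward 0/4 (blocked), now at (x=7, y=8)
  F4: move forward 0/4 (blocked), now at (x=7, y=8)
  L: turn left, now facing East
  F3: move forward 0/3 (blocked), now at (x=7, y=8)
  F3: move forward 0/3 (blocked), now at (x=7, y=8)
  R: turn right, now facing South
Final: (x=7, y=8), facing South

Answer: Final position: (x=7, y=8), facing South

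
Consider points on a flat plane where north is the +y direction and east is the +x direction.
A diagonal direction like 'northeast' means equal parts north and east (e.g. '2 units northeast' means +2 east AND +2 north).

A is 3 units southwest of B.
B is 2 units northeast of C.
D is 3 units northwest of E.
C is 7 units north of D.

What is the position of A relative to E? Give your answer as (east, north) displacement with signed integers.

Place E at the origin (east=0, north=0).
  D is 3 units northwest of E: delta (east=-3, north=+3); D at (east=-3, north=3).
  C is 7 units north of D: delta (east=+0, north=+7); C at (east=-3, north=10).
  B is 2 units northeast of C: delta (east=+2, north=+2); B at (east=-1, north=12).
  A is 3 units southwest of B: delta (east=-3, north=-3); A at (east=-4, north=9).
Therefore A relative to E: (east=-4, north=9).

Answer: A is at (east=-4, north=9) relative to E.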